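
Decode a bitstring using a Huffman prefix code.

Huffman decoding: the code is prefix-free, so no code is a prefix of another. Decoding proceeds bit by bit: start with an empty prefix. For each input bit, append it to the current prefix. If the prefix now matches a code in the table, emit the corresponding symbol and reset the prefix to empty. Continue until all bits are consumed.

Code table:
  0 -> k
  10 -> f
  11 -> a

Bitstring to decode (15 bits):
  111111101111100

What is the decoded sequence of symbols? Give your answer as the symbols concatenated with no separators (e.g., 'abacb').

Answer: aaafaafk

Derivation:
Bit 0: prefix='1' (no match yet)
Bit 1: prefix='11' -> emit 'a', reset
Bit 2: prefix='1' (no match yet)
Bit 3: prefix='11' -> emit 'a', reset
Bit 4: prefix='1' (no match yet)
Bit 5: prefix='11' -> emit 'a', reset
Bit 6: prefix='1' (no match yet)
Bit 7: prefix='10' -> emit 'f', reset
Bit 8: prefix='1' (no match yet)
Bit 9: prefix='11' -> emit 'a', reset
Bit 10: prefix='1' (no match yet)
Bit 11: prefix='11' -> emit 'a', reset
Bit 12: prefix='1' (no match yet)
Bit 13: prefix='10' -> emit 'f', reset
Bit 14: prefix='0' -> emit 'k', reset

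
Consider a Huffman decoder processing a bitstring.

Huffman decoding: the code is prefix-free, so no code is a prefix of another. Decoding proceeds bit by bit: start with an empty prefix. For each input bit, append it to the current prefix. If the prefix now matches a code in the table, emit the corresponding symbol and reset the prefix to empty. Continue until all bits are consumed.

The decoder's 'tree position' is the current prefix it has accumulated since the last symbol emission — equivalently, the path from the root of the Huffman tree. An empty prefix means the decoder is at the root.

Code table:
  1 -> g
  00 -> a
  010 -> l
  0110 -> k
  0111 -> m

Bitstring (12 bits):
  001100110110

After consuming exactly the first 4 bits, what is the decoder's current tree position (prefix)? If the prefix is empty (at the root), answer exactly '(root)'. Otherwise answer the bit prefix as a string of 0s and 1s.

Answer: (root)

Derivation:
Bit 0: prefix='0' (no match yet)
Bit 1: prefix='00' -> emit 'a', reset
Bit 2: prefix='1' -> emit 'g', reset
Bit 3: prefix='1' -> emit 'g', reset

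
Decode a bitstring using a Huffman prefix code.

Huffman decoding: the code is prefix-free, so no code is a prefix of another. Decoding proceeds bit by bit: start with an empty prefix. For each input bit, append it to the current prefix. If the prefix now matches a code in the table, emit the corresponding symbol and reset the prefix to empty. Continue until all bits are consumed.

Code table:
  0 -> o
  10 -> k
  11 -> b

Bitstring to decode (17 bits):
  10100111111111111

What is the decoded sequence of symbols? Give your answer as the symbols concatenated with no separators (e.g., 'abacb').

Answer: kkobbbbbb

Derivation:
Bit 0: prefix='1' (no match yet)
Bit 1: prefix='10' -> emit 'k', reset
Bit 2: prefix='1' (no match yet)
Bit 3: prefix='10' -> emit 'k', reset
Bit 4: prefix='0' -> emit 'o', reset
Bit 5: prefix='1' (no match yet)
Bit 6: prefix='11' -> emit 'b', reset
Bit 7: prefix='1' (no match yet)
Bit 8: prefix='11' -> emit 'b', reset
Bit 9: prefix='1' (no match yet)
Bit 10: prefix='11' -> emit 'b', reset
Bit 11: prefix='1' (no match yet)
Bit 12: prefix='11' -> emit 'b', reset
Bit 13: prefix='1' (no match yet)
Bit 14: prefix='11' -> emit 'b', reset
Bit 15: prefix='1' (no match yet)
Bit 16: prefix='11' -> emit 'b', reset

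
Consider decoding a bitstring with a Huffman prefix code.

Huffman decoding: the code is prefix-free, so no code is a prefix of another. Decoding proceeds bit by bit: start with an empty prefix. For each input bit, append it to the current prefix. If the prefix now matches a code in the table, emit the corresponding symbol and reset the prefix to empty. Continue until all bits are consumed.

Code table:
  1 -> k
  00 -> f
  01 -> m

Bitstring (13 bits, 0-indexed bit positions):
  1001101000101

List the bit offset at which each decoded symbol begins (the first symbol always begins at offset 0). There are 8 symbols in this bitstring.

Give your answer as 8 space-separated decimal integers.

Answer: 0 1 3 4 5 7 9 11

Derivation:
Bit 0: prefix='1' -> emit 'k', reset
Bit 1: prefix='0' (no match yet)
Bit 2: prefix='00' -> emit 'f', reset
Bit 3: prefix='1' -> emit 'k', reset
Bit 4: prefix='1' -> emit 'k', reset
Bit 5: prefix='0' (no match yet)
Bit 6: prefix='01' -> emit 'm', reset
Bit 7: prefix='0' (no match yet)
Bit 8: prefix='00' -> emit 'f', reset
Bit 9: prefix='0' (no match yet)
Bit 10: prefix='01' -> emit 'm', reset
Bit 11: prefix='0' (no match yet)
Bit 12: prefix='01' -> emit 'm', reset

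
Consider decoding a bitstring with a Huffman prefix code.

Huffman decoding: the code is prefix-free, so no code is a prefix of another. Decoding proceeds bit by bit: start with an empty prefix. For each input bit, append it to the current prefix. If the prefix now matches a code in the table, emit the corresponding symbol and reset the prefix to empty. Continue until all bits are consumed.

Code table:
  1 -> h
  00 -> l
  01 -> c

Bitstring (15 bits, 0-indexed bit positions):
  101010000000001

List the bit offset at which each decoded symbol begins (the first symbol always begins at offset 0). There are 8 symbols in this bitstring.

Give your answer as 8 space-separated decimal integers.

Answer: 0 1 3 5 7 9 11 13

Derivation:
Bit 0: prefix='1' -> emit 'h', reset
Bit 1: prefix='0' (no match yet)
Bit 2: prefix='01' -> emit 'c', reset
Bit 3: prefix='0' (no match yet)
Bit 4: prefix='01' -> emit 'c', reset
Bit 5: prefix='0' (no match yet)
Bit 6: prefix='00' -> emit 'l', reset
Bit 7: prefix='0' (no match yet)
Bit 8: prefix='00' -> emit 'l', reset
Bit 9: prefix='0' (no match yet)
Bit 10: prefix='00' -> emit 'l', reset
Bit 11: prefix='0' (no match yet)
Bit 12: prefix='00' -> emit 'l', reset
Bit 13: prefix='0' (no match yet)
Bit 14: prefix='01' -> emit 'c', reset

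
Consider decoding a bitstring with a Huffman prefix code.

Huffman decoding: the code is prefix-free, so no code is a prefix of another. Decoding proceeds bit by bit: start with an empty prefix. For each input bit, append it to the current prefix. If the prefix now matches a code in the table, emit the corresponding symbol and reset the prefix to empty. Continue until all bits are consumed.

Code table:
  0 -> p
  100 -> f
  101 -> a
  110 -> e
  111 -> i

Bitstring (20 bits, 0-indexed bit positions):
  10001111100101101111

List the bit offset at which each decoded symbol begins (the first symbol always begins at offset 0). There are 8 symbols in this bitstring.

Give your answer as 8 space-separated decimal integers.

Answer: 0 3 4 7 10 11 14 17

Derivation:
Bit 0: prefix='1' (no match yet)
Bit 1: prefix='10' (no match yet)
Bit 2: prefix='100' -> emit 'f', reset
Bit 3: prefix='0' -> emit 'p', reset
Bit 4: prefix='1' (no match yet)
Bit 5: prefix='11' (no match yet)
Bit 6: prefix='111' -> emit 'i', reset
Bit 7: prefix='1' (no match yet)
Bit 8: prefix='11' (no match yet)
Bit 9: prefix='110' -> emit 'e', reset
Bit 10: prefix='0' -> emit 'p', reset
Bit 11: prefix='1' (no match yet)
Bit 12: prefix='10' (no match yet)
Bit 13: prefix='101' -> emit 'a', reset
Bit 14: prefix='1' (no match yet)
Bit 15: prefix='10' (no match yet)
Bit 16: prefix='101' -> emit 'a', reset
Bit 17: prefix='1' (no match yet)
Bit 18: prefix='11' (no match yet)
Bit 19: prefix='111' -> emit 'i', reset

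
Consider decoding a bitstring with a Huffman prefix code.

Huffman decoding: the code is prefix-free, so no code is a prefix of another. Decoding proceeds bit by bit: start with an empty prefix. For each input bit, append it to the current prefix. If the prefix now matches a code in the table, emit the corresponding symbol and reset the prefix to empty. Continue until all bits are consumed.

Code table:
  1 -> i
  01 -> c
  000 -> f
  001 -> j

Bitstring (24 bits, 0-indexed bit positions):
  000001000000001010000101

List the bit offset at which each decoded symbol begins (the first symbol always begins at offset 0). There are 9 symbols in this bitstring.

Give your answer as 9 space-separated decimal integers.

Answer: 0 3 6 9 12 15 17 20 22

Derivation:
Bit 0: prefix='0' (no match yet)
Bit 1: prefix='00' (no match yet)
Bit 2: prefix='000' -> emit 'f', reset
Bit 3: prefix='0' (no match yet)
Bit 4: prefix='00' (no match yet)
Bit 5: prefix='001' -> emit 'j', reset
Bit 6: prefix='0' (no match yet)
Bit 7: prefix='00' (no match yet)
Bit 8: prefix='000' -> emit 'f', reset
Bit 9: prefix='0' (no match yet)
Bit 10: prefix='00' (no match yet)
Bit 11: prefix='000' -> emit 'f', reset
Bit 12: prefix='0' (no match yet)
Bit 13: prefix='00' (no match yet)
Bit 14: prefix='001' -> emit 'j', reset
Bit 15: prefix='0' (no match yet)
Bit 16: prefix='01' -> emit 'c', reset
Bit 17: prefix='0' (no match yet)
Bit 18: prefix='00' (no match yet)
Bit 19: prefix='000' -> emit 'f', reset
Bit 20: prefix='0' (no match yet)
Bit 21: prefix='01' -> emit 'c', reset
Bit 22: prefix='0' (no match yet)
Bit 23: prefix='01' -> emit 'c', reset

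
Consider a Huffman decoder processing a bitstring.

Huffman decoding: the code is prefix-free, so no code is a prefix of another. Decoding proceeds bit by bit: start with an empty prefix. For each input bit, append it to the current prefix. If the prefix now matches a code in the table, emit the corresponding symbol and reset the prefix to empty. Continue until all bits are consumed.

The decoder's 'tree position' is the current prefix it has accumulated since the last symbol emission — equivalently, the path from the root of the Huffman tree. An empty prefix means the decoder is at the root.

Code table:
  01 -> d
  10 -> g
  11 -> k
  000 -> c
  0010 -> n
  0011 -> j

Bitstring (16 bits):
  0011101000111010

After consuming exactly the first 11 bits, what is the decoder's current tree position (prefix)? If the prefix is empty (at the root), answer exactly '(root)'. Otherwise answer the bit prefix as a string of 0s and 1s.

Bit 0: prefix='0' (no match yet)
Bit 1: prefix='00' (no match yet)
Bit 2: prefix='001' (no match yet)
Bit 3: prefix='0011' -> emit 'j', reset
Bit 4: prefix='1' (no match yet)
Bit 5: prefix='10' -> emit 'g', reset
Bit 6: prefix='1' (no match yet)
Bit 7: prefix='10' -> emit 'g', reset
Bit 8: prefix='0' (no match yet)
Bit 9: prefix='00' (no match yet)
Bit 10: prefix='001' (no match yet)

Answer: 001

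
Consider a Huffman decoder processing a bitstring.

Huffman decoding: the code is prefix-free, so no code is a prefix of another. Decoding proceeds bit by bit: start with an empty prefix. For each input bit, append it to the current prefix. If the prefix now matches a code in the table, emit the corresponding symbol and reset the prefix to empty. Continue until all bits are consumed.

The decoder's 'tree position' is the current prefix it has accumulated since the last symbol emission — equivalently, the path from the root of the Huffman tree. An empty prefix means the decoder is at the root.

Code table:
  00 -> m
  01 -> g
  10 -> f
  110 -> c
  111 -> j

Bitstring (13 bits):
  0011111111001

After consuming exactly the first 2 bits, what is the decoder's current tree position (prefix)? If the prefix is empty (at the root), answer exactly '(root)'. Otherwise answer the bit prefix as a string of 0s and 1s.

Bit 0: prefix='0' (no match yet)
Bit 1: prefix='00' -> emit 'm', reset

Answer: (root)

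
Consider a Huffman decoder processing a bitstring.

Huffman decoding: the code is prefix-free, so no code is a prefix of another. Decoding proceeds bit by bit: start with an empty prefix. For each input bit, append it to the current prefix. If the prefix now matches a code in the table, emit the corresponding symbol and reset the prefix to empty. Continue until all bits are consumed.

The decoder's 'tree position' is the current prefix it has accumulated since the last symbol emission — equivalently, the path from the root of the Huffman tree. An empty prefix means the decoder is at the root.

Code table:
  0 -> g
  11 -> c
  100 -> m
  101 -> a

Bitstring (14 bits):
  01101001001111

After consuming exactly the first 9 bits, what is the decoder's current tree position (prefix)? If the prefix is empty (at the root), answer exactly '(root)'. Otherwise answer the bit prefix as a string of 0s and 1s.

Answer: 10

Derivation:
Bit 0: prefix='0' -> emit 'g', reset
Bit 1: prefix='1' (no match yet)
Bit 2: prefix='11' -> emit 'c', reset
Bit 3: prefix='0' -> emit 'g', reset
Bit 4: prefix='1' (no match yet)
Bit 5: prefix='10' (no match yet)
Bit 6: prefix='100' -> emit 'm', reset
Bit 7: prefix='1' (no match yet)
Bit 8: prefix='10' (no match yet)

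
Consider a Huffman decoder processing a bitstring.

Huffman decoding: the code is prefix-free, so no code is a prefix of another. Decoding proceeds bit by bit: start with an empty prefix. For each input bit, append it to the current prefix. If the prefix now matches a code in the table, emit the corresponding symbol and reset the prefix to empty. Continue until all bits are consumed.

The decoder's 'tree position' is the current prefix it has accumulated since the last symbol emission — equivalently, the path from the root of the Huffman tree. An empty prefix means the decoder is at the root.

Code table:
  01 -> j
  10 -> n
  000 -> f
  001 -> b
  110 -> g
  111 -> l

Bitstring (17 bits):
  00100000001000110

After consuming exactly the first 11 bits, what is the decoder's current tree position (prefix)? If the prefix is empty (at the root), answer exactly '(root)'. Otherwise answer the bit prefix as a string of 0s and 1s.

Bit 0: prefix='0' (no match yet)
Bit 1: prefix='00' (no match yet)
Bit 2: prefix='001' -> emit 'b', reset
Bit 3: prefix='0' (no match yet)
Bit 4: prefix='00' (no match yet)
Bit 5: prefix='000' -> emit 'f', reset
Bit 6: prefix='0' (no match yet)
Bit 7: prefix='00' (no match yet)
Bit 8: prefix='000' -> emit 'f', reset
Bit 9: prefix='0' (no match yet)
Bit 10: prefix='01' -> emit 'j', reset

Answer: (root)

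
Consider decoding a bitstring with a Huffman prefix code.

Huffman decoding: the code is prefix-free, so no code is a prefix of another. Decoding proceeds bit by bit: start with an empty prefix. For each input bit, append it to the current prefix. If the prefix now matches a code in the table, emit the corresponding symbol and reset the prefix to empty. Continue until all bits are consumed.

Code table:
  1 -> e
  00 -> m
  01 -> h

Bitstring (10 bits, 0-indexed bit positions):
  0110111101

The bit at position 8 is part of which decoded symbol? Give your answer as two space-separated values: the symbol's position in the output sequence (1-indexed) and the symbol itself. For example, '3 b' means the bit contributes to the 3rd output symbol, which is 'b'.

Bit 0: prefix='0' (no match yet)
Bit 1: prefix='01' -> emit 'h', reset
Bit 2: prefix='1' -> emit 'e', reset
Bit 3: prefix='0' (no match yet)
Bit 4: prefix='01' -> emit 'h', reset
Bit 5: prefix='1' -> emit 'e', reset
Bit 6: prefix='1' -> emit 'e', reset
Bit 7: prefix='1' -> emit 'e', reset
Bit 8: prefix='0' (no match yet)
Bit 9: prefix='01' -> emit 'h', reset

Answer: 7 h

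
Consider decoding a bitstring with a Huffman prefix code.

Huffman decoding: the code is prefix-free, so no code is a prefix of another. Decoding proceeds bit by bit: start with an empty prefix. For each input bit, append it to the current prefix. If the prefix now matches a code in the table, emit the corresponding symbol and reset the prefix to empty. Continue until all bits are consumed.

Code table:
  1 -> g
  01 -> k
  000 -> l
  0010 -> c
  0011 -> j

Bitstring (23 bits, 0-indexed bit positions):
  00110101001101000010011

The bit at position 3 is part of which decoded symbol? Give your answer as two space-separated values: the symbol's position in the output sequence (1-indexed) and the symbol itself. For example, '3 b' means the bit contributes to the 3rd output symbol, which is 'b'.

Answer: 1 j

Derivation:
Bit 0: prefix='0' (no match yet)
Bit 1: prefix='00' (no match yet)
Bit 2: prefix='001' (no match yet)
Bit 3: prefix='0011' -> emit 'j', reset
Bit 4: prefix='0' (no match yet)
Bit 5: prefix='01' -> emit 'k', reset
Bit 6: prefix='0' (no match yet)
Bit 7: prefix='01' -> emit 'k', reset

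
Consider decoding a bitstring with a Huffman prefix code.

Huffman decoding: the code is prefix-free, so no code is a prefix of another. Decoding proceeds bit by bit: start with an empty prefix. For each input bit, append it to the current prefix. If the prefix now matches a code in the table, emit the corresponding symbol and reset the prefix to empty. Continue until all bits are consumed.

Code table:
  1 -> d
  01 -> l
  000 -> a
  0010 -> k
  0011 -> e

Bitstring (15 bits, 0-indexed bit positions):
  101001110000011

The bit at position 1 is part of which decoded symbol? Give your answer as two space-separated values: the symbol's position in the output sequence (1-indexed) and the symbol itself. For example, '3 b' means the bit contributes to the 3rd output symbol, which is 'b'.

Answer: 2 l

Derivation:
Bit 0: prefix='1' -> emit 'd', reset
Bit 1: prefix='0' (no match yet)
Bit 2: prefix='01' -> emit 'l', reset
Bit 3: prefix='0' (no match yet)
Bit 4: prefix='00' (no match yet)
Bit 5: prefix='001' (no match yet)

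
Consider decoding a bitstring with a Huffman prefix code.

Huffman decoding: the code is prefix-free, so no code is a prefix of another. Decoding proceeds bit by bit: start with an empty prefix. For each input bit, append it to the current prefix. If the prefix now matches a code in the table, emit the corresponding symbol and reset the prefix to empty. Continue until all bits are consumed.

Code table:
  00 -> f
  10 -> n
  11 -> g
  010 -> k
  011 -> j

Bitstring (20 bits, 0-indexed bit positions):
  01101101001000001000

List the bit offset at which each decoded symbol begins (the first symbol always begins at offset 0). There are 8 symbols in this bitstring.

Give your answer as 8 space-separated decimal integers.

Bit 0: prefix='0' (no match yet)
Bit 1: prefix='01' (no match yet)
Bit 2: prefix='011' -> emit 'j', reset
Bit 3: prefix='0' (no match yet)
Bit 4: prefix='01' (no match yet)
Bit 5: prefix='011' -> emit 'j', reset
Bit 6: prefix='0' (no match yet)
Bit 7: prefix='01' (no match yet)
Bit 8: prefix='010' -> emit 'k', reset
Bit 9: prefix='0' (no match yet)
Bit 10: prefix='01' (no match yet)
Bit 11: prefix='010' -> emit 'k', reset
Bit 12: prefix='0' (no match yet)
Bit 13: prefix='00' -> emit 'f', reset
Bit 14: prefix='0' (no match yet)
Bit 15: prefix='00' -> emit 'f', reset
Bit 16: prefix='1' (no match yet)
Bit 17: prefix='10' -> emit 'n', reset
Bit 18: prefix='0' (no match yet)
Bit 19: prefix='00' -> emit 'f', reset

Answer: 0 3 6 9 12 14 16 18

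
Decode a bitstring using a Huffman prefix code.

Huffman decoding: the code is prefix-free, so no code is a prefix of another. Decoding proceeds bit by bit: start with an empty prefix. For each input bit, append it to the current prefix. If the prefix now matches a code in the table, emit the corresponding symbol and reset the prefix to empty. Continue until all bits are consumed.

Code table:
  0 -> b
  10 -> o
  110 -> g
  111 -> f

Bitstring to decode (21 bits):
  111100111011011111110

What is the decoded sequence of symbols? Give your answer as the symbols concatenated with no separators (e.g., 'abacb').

Bit 0: prefix='1' (no match yet)
Bit 1: prefix='11' (no match yet)
Bit 2: prefix='111' -> emit 'f', reset
Bit 3: prefix='1' (no match yet)
Bit 4: prefix='10' -> emit 'o', reset
Bit 5: prefix='0' -> emit 'b', reset
Bit 6: prefix='1' (no match yet)
Bit 7: prefix='11' (no match yet)
Bit 8: prefix='111' -> emit 'f', reset
Bit 9: prefix='0' -> emit 'b', reset
Bit 10: prefix='1' (no match yet)
Bit 11: prefix='11' (no match yet)
Bit 12: prefix='110' -> emit 'g', reset
Bit 13: prefix='1' (no match yet)
Bit 14: prefix='11' (no match yet)
Bit 15: prefix='111' -> emit 'f', reset
Bit 16: prefix='1' (no match yet)
Bit 17: prefix='11' (no match yet)
Bit 18: prefix='111' -> emit 'f', reset
Bit 19: prefix='1' (no match yet)
Bit 20: prefix='10' -> emit 'o', reset

Answer: fobfbgffo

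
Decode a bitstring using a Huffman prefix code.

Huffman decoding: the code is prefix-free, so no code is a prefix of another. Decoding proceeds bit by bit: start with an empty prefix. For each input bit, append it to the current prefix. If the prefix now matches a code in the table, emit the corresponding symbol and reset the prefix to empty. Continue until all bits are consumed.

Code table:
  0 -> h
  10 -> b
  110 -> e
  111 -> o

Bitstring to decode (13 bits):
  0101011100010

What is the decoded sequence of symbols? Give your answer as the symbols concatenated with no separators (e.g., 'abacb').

Bit 0: prefix='0' -> emit 'h', reset
Bit 1: prefix='1' (no match yet)
Bit 2: prefix='10' -> emit 'b', reset
Bit 3: prefix='1' (no match yet)
Bit 4: prefix='10' -> emit 'b', reset
Bit 5: prefix='1' (no match yet)
Bit 6: prefix='11' (no match yet)
Bit 7: prefix='111' -> emit 'o', reset
Bit 8: prefix='0' -> emit 'h', reset
Bit 9: prefix='0' -> emit 'h', reset
Bit 10: prefix='0' -> emit 'h', reset
Bit 11: prefix='1' (no match yet)
Bit 12: prefix='10' -> emit 'b', reset

Answer: hbbohhhb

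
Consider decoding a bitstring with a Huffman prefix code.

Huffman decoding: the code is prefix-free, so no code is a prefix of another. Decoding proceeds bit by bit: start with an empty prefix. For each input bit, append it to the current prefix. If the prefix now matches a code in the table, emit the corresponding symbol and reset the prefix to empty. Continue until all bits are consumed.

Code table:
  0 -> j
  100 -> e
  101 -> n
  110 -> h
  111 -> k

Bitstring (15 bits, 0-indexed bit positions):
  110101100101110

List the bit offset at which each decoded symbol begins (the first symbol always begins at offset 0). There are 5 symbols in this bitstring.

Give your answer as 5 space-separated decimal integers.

Answer: 0 3 6 9 12

Derivation:
Bit 0: prefix='1' (no match yet)
Bit 1: prefix='11' (no match yet)
Bit 2: prefix='110' -> emit 'h', reset
Bit 3: prefix='1' (no match yet)
Bit 4: prefix='10' (no match yet)
Bit 5: prefix='101' -> emit 'n', reset
Bit 6: prefix='1' (no match yet)
Bit 7: prefix='10' (no match yet)
Bit 8: prefix='100' -> emit 'e', reset
Bit 9: prefix='1' (no match yet)
Bit 10: prefix='10' (no match yet)
Bit 11: prefix='101' -> emit 'n', reset
Bit 12: prefix='1' (no match yet)
Bit 13: prefix='11' (no match yet)
Bit 14: prefix='110' -> emit 'h', reset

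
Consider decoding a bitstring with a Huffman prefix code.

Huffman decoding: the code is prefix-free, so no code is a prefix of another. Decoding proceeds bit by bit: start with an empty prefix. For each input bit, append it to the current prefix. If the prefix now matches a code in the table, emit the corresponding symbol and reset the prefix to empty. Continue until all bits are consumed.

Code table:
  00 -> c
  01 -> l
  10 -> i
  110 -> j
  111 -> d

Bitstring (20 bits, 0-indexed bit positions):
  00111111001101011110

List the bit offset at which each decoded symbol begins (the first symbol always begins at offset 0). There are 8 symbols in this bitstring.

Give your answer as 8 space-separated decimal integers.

Answer: 0 2 5 8 10 13 15 18

Derivation:
Bit 0: prefix='0' (no match yet)
Bit 1: prefix='00' -> emit 'c', reset
Bit 2: prefix='1' (no match yet)
Bit 3: prefix='11' (no match yet)
Bit 4: prefix='111' -> emit 'd', reset
Bit 5: prefix='1' (no match yet)
Bit 6: prefix='11' (no match yet)
Bit 7: prefix='111' -> emit 'd', reset
Bit 8: prefix='0' (no match yet)
Bit 9: prefix='00' -> emit 'c', reset
Bit 10: prefix='1' (no match yet)
Bit 11: prefix='11' (no match yet)
Bit 12: prefix='110' -> emit 'j', reset
Bit 13: prefix='1' (no match yet)
Bit 14: prefix='10' -> emit 'i', reset
Bit 15: prefix='1' (no match yet)
Bit 16: prefix='11' (no match yet)
Bit 17: prefix='111' -> emit 'd', reset
Bit 18: prefix='1' (no match yet)
Bit 19: prefix='10' -> emit 'i', reset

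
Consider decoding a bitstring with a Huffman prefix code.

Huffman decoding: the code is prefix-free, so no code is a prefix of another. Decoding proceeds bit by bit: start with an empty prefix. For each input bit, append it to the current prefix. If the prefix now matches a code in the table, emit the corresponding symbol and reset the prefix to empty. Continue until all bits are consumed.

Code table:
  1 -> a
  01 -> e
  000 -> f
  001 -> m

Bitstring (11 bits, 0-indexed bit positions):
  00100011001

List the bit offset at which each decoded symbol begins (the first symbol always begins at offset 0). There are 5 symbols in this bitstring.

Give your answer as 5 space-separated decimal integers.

Answer: 0 3 6 7 8

Derivation:
Bit 0: prefix='0' (no match yet)
Bit 1: prefix='00' (no match yet)
Bit 2: prefix='001' -> emit 'm', reset
Bit 3: prefix='0' (no match yet)
Bit 4: prefix='00' (no match yet)
Bit 5: prefix='000' -> emit 'f', reset
Bit 6: prefix='1' -> emit 'a', reset
Bit 7: prefix='1' -> emit 'a', reset
Bit 8: prefix='0' (no match yet)
Bit 9: prefix='00' (no match yet)
Bit 10: prefix='001' -> emit 'm', reset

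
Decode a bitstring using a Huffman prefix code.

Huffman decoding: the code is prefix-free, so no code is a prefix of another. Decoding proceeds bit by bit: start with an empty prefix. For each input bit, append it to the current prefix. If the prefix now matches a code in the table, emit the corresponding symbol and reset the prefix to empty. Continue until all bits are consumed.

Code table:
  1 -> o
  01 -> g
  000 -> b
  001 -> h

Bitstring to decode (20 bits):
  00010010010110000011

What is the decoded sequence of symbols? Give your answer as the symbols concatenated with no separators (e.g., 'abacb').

Bit 0: prefix='0' (no match yet)
Bit 1: prefix='00' (no match yet)
Bit 2: prefix='000' -> emit 'b', reset
Bit 3: prefix='1' -> emit 'o', reset
Bit 4: prefix='0' (no match yet)
Bit 5: prefix='00' (no match yet)
Bit 6: prefix='001' -> emit 'h', reset
Bit 7: prefix='0' (no match yet)
Bit 8: prefix='00' (no match yet)
Bit 9: prefix='001' -> emit 'h', reset
Bit 10: prefix='0' (no match yet)
Bit 11: prefix='01' -> emit 'g', reset
Bit 12: prefix='1' -> emit 'o', reset
Bit 13: prefix='0' (no match yet)
Bit 14: prefix='00' (no match yet)
Bit 15: prefix='000' -> emit 'b', reset
Bit 16: prefix='0' (no match yet)
Bit 17: prefix='00' (no match yet)
Bit 18: prefix='001' -> emit 'h', reset
Bit 19: prefix='1' -> emit 'o', reset

Answer: bohhgobho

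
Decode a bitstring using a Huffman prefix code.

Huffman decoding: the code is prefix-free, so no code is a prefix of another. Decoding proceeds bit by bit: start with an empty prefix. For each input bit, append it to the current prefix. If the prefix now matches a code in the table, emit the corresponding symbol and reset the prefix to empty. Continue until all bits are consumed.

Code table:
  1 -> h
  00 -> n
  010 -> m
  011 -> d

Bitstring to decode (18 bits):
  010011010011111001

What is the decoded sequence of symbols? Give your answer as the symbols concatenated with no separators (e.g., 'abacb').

Answer: mdmdhhhnh

Derivation:
Bit 0: prefix='0' (no match yet)
Bit 1: prefix='01' (no match yet)
Bit 2: prefix='010' -> emit 'm', reset
Bit 3: prefix='0' (no match yet)
Bit 4: prefix='01' (no match yet)
Bit 5: prefix='011' -> emit 'd', reset
Bit 6: prefix='0' (no match yet)
Bit 7: prefix='01' (no match yet)
Bit 8: prefix='010' -> emit 'm', reset
Bit 9: prefix='0' (no match yet)
Bit 10: prefix='01' (no match yet)
Bit 11: prefix='011' -> emit 'd', reset
Bit 12: prefix='1' -> emit 'h', reset
Bit 13: prefix='1' -> emit 'h', reset
Bit 14: prefix='1' -> emit 'h', reset
Bit 15: prefix='0' (no match yet)
Bit 16: prefix='00' -> emit 'n', reset
Bit 17: prefix='1' -> emit 'h', reset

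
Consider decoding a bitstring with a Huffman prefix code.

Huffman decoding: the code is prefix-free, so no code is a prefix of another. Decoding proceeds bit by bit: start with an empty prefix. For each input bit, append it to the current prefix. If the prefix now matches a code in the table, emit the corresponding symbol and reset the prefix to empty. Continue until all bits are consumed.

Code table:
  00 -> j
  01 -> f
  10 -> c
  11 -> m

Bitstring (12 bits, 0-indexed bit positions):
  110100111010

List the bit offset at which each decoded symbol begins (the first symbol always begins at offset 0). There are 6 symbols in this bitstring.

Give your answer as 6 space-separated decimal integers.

Bit 0: prefix='1' (no match yet)
Bit 1: prefix='11' -> emit 'm', reset
Bit 2: prefix='0' (no match yet)
Bit 3: prefix='01' -> emit 'f', reset
Bit 4: prefix='0' (no match yet)
Bit 5: prefix='00' -> emit 'j', reset
Bit 6: prefix='1' (no match yet)
Bit 7: prefix='11' -> emit 'm', reset
Bit 8: prefix='1' (no match yet)
Bit 9: prefix='10' -> emit 'c', reset
Bit 10: prefix='1' (no match yet)
Bit 11: prefix='10' -> emit 'c', reset

Answer: 0 2 4 6 8 10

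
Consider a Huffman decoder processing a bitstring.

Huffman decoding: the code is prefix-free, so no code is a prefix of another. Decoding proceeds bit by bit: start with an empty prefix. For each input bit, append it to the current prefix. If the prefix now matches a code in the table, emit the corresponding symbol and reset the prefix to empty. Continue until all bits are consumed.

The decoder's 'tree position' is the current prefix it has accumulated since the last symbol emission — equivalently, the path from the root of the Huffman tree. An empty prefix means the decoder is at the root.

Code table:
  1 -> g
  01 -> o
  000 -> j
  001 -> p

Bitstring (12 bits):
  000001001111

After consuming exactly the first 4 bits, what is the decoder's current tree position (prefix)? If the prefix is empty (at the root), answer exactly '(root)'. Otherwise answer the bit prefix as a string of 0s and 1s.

Answer: 0

Derivation:
Bit 0: prefix='0' (no match yet)
Bit 1: prefix='00' (no match yet)
Bit 2: prefix='000' -> emit 'j', reset
Bit 3: prefix='0' (no match yet)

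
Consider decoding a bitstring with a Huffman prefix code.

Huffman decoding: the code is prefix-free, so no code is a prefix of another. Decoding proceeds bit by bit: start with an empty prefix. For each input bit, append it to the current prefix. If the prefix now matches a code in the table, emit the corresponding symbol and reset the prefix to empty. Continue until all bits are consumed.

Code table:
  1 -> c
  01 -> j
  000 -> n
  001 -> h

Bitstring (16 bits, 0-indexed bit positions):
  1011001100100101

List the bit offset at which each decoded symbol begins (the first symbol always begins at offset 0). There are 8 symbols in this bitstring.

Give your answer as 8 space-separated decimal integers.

Bit 0: prefix='1' -> emit 'c', reset
Bit 1: prefix='0' (no match yet)
Bit 2: prefix='01' -> emit 'j', reset
Bit 3: prefix='1' -> emit 'c', reset
Bit 4: prefix='0' (no match yet)
Bit 5: prefix='00' (no match yet)
Bit 6: prefix='001' -> emit 'h', reset
Bit 7: prefix='1' -> emit 'c', reset
Bit 8: prefix='0' (no match yet)
Bit 9: prefix='00' (no match yet)
Bit 10: prefix='001' -> emit 'h', reset
Bit 11: prefix='0' (no match yet)
Bit 12: prefix='00' (no match yet)
Bit 13: prefix='001' -> emit 'h', reset
Bit 14: prefix='0' (no match yet)
Bit 15: prefix='01' -> emit 'j', reset

Answer: 0 1 3 4 7 8 11 14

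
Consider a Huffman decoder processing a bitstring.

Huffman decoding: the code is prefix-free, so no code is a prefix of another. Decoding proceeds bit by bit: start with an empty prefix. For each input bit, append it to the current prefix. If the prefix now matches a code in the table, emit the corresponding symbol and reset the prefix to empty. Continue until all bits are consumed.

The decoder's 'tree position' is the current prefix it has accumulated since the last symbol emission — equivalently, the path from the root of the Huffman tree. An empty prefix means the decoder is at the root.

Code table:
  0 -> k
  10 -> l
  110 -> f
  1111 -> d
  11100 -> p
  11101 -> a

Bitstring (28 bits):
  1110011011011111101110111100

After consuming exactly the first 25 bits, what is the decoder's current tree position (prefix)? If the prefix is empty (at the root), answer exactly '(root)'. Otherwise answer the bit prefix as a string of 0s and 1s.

Bit 0: prefix='1' (no match yet)
Bit 1: prefix='11' (no match yet)
Bit 2: prefix='111' (no match yet)
Bit 3: prefix='1110' (no match yet)
Bit 4: prefix='11100' -> emit 'p', reset
Bit 5: prefix='1' (no match yet)
Bit 6: prefix='11' (no match yet)
Bit 7: prefix='110' -> emit 'f', reset
Bit 8: prefix='1' (no match yet)
Bit 9: prefix='11' (no match yet)
Bit 10: prefix='110' -> emit 'f', reset
Bit 11: prefix='1' (no match yet)
Bit 12: prefix='11' (no match yet)
Bit 13: prefix='111' (no match yet)
Bit 14: prefix='1111' -> emit 'd', reset
Bit 15: prefix='1' (no match yet)
Bit 16: prefix='11' (no match yet)
Bit 17: prefix='110' -> emit 'f', reset
Bit 18: prefix='1' (no match yet)
Bit 19: prefix='11' (no match yet)
Bit 20: prefix='111' (no match yet)
Bit 21: prefix='1110' (no match yet)
Bit 22: prefix='11101' -> emit 'a', reset
Bit 23: prefix='1' (no match yet)
Bit 24: prefix='11' (no match yet)

Answer: 11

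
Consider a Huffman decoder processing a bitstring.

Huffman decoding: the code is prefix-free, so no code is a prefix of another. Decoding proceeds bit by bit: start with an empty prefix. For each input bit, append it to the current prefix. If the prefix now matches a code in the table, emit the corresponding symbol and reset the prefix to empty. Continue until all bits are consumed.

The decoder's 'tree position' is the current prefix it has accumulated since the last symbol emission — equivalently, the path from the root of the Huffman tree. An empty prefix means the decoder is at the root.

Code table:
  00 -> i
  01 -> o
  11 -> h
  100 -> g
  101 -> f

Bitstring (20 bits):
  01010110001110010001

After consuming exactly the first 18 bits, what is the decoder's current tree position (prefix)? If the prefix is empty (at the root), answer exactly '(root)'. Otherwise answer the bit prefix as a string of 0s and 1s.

Bit 0: prefix='0' (no match yet)
Bit 1: prefix='01' -> emit 'o', reset
Bit 2: prefix='0' (no match yet)
Bit 3: prefix='01' -> emit 'o', reset
Bit 4: prefix='0' (no match yet)
Bit 5: prefix='01' -> emit 'o', reset
Bit 6: prefix='1' (no match yet)
Bit 7: prefix='10' (no match yet)
Bit 8: prefix='100' -> emit 'g', reset
Bit 9: prefix='0' (no match yet)
Bit 10: prefix='01' -> emit 'o', reset
Bit 11: prefix='1' (no match yet)
Bit 12: prefix='11' -> emit 'h', reset
Bit 13: prefix='0' (no match yet)
Bit 14: prefix='00' -> emit 'i', reset
Bit 15: prefix='1' (no match yet)
Bit 16: prefix='10' (no match yet)
Bit 17: prefix='100' -> emit 'g', reset

Answer: (root)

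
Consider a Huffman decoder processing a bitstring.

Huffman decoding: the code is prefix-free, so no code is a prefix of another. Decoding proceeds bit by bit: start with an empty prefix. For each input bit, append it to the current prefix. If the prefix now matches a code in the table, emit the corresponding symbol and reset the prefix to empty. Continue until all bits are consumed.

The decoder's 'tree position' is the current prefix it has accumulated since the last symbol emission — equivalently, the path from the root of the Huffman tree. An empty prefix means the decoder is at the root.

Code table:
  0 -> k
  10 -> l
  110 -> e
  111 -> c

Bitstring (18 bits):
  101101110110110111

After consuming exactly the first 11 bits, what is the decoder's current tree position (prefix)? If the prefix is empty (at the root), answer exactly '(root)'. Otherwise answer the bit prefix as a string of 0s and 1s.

Answer: 11

Derivation:
Bit 0: prefix='1' (no match yet)
Bit 1: prefix='10' -> emit 'l', reset
Bit 2: prefix='1' (no match yet)
Bit 3: prefix='11' (no match yet)
Bit 4: prefix='110' -> emit 'e', reset
Bit 5: prefix='1' (no match yet)
Bit 6: prefix='11' (no match yet)
Bit 7: prefix='111' -> emit 'c', reset
Bit 8: prefix='0' -> emit 'k', reset
Bit 9: prefix='1' (no match yet)
Bit 10: prefix='11' (no match yet)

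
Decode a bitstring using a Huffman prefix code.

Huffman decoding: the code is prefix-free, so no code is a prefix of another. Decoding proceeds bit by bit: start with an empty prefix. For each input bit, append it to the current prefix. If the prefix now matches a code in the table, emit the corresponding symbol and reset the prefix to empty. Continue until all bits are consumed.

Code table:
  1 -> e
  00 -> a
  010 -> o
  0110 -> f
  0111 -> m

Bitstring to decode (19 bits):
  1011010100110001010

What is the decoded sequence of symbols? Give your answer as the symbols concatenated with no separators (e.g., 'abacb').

Bit 0: prefix='1' -> emit 'e', reset
Bit 1: prefix='0' (no match yet)
Bit 2: prefix='01' (no match yet)
Bit 3: prefix='011' (no match yet)
Bit 4: prefix='0110' -> emit 'f', reset
Bit 5: prefix='1' -> emit 'e', reset
Bit 6: prefix='0' (no match yet)
Bit 7: prefix='01' (no match yet)
Bit 8: prefix='010' -> emit 'o', reset
Bit 9: prefix='0' (no match yet)
Bit 10: prefix='01' (no match yet)
Bit 11: prefix='011' (no match yet)
Bit 12: prefix='0110' -> emit 'f', reset
Bit 13: prefix='0' (no match yet)
Bit 14: prefix='00' -> emit 'a', reset
Bit 15: prefix='1' -> emit 'e', reset
Bit 16: prefix='0' (no match yet)
Bit 17: prefix='01' (no match yet)
Bit 18: prefix='010' -> emit 'o', reset

Answer: efeofaeo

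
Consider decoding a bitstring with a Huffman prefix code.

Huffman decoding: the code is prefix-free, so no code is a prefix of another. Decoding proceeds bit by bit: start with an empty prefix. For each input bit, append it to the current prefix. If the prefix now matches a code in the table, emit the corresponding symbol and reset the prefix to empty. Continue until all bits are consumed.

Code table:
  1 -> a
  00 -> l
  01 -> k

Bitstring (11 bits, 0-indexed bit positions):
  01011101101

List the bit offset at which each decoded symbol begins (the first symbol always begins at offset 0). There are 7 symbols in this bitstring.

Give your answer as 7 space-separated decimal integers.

Answer: 0 2 4 5 6 8 9

Derivation:
Bit 0: prefix='0' (no match yet)
Bit 1: prefix='01' -> emit 'k', reset
Bit 2: prefix='0' (no match yet)
Bit 3: prefix='01' -> emit 'k', reset
Bit 4: prefix='1' -> emit 'a', reset
Bit 5: prefix='1' -> emit 'a', reset
Bit 6: prefix='0' (no match yet)
Bit 7: prefix='01' -> emit 'k', reset
Bit 8: prefix='1' -> emit 'a', reset
Bit 9: prefix='0' (no match yet)
Bit 10: prefix='01' -> emit 'k', reset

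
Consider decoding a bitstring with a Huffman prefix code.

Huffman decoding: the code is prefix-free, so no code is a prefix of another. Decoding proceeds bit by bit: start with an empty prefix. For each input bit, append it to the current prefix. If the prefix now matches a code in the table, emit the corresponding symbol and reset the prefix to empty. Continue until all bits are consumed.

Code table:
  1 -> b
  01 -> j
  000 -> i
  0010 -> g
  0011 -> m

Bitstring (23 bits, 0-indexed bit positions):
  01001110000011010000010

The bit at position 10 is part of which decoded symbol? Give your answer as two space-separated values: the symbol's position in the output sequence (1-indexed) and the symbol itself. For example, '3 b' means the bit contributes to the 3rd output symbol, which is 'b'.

Bit 0: prefix='0' (no match yet)
Bit 1: prefix='01' -> emit 'j', reset
Bit 2: prefix='0' (no match yet)
Bit 3: prefix='00' (no match yet)
Bit 4: prefix='001' (no match yet)
Bit 5: prefix='0011' -> emit 'm', reset
Bit 6: prefix='1' -> emit 'b', reset
Bit 7: prefix='0' (no match yet)
Bit 8: prefix='00' (no match yet)
Bit 9: prefix='000' -> emit 'i', reset
Bit 10: prefix='0' (no match yet)
Bit 11: prefix='00' (no match yet)
Bit 12: prefix='001' (no match yet)
Bit 13: prefix='0011' -> emit 'm', reset
Bit 14: prefix='0' (no match yet)

Answer: 5 m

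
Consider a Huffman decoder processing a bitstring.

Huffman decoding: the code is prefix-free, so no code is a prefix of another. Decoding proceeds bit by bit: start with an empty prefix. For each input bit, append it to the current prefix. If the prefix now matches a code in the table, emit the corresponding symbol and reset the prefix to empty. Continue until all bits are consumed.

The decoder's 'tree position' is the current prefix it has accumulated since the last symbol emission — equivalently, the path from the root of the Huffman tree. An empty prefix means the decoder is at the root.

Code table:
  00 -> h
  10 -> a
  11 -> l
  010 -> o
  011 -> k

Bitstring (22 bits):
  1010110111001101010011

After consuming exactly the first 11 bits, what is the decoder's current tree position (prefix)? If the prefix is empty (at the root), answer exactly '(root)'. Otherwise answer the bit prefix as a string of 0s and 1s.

Answer: (root)

Derivation:
Bit 0: prefix='1' (no match yet)
Bit 1: prefix='10' -> emit 'a', reset
Bit 2: prefix='1' (no match yet)
Bit 3: prefix='10' -> emit 'a', reset
Bit 4: prefix='1' (no match yet)
Bit 5: prefix='11' -> emit 'l', reset
Bit 6: prefix='0' (no match yet)
Bit 7: prefix='01' (no match yet)
Bit 8: prefix='011' -> emit 'k', reset
Bit 9: prefix='1' (no match yet)
Bit 10: prefix='10' -> emit 'a', reset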